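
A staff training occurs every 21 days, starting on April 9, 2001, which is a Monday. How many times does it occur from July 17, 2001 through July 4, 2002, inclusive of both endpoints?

Occurrences land 21·i days after April 9, 2001 for i = 0, 1, 2, …
July 17, 2001 is 99 days after the start; 99 ÷ 21 = 4 remainder 15; since the remainder is 15, round up to i = 5. First occurrence in the window: #6 on July 23, 2001 (5×21 = 105 days in).
July 4, 2002 is 451 days after the start; 451 ÷ 21 = 21 remainder 10. Last occurrence in the window: #22 on June 24, 2002.
Occurrences #6 through #22: 17 in total.

17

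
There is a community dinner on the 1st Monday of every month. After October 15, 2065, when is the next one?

October 2065 starts on a Thursday, so its 1st Monday is October 5, 2065 (4 days in).
That is not after October 15, 2065, so look at November 2065.
November 2065 starts on a Sunday, so its 1st Monday is November 2, 2065 (1 day in).

November 2, 2065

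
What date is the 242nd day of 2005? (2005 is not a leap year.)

2005-08-30

January has 31 days (242 − 31 = 211 remain).
February has 28 days (211 − 28 = 183 remain).
March has 31 days (183 − 31 = 152 remain).
April has 30 days (152 − 30 = 122 remain).
May has 31 days (122 − 31 = 91 remain).
June has 30 days (91 − 30 = 61 remain).
July has 31 days (61 − 31 = 30 remain).
30 into August → August 30.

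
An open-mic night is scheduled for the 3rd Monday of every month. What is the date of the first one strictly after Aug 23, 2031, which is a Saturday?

Aug 2031 starts on a Friday; its first Monday is the 4th, so the 3rd Monday is the 18th — Aug 18, 2031.
That is not after Aug 23, 2031, so look at Sep 2031.
Sep 2031 starts on a Monday; its first Monday is the 1st, so the 3rd Monday is the 15th — Sep 15, 2031.

Sep 15, 2031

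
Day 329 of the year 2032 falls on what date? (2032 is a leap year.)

Jan has 31 days (329 − 31 = 298 remain).
Feb has 29 days (298 − 29 = 269 remain).
Mar has 31 days (269 − 31 = 238 remain).
Apr has 30 days (238 − 30 = 208 remain).
May has 31 days (208 − 31 = 177 remain).
Jun has 30 days (177 − 30 = 147 remain).
Jul has 31 days (147 − 31 = 116 remain).
Aug has 31 days (116 − 31 = 85 remain).
Sep has 30 days (85 − 30 = 55 remain).
Oct has 31 days (55 − 31 = 24 remain).
24 into Nov → Nov 24.

Nov 24, 2032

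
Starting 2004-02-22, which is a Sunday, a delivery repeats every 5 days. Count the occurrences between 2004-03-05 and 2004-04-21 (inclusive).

9

Occurrences land 5·i days after 2004-02-22 for i = 0, 1, 2, …
2004-03-05 is 12 days after the start; 12 ÷ 5 = 2 remainder 2; since the remainder is 2, round up to i = 3. First occurrence in the window: #4 on 2004-03-08 (3×5 = 15 days in).
2004-04-21 is 59 days after the start; 59 ÷ 5 = 11 remainder 4. Last occurrence in the window: #12 on 2004-04-17.
Occurrences #4 through #12: 9 in total.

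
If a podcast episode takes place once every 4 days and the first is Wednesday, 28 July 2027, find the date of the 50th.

9 February 2028

The 50th occurrence is 49 intervals after the first: 49 × 4 = 196 days after 28 July 2027.
July has 31 days — 3 days to the end of July leaves 193.
August has 31 days (162 left).
September has 30 days (132 left).
October has 31 days (101 left).
November has 30 days (71 left).
December has 31 days (40 left).
January has 31 days (9 left).
9 days into February → 9 February 2028.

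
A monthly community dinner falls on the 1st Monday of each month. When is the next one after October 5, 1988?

October 1988 starts on a Saturday, so its 1st Monday is October 3, 1988 (2 days in).
That is not after October 5, 1988, so look at November 1988.
November 1988 starts on a Tuesday, so its 1st Monday is November 7, 1988 (6 days in).

November 7, 1988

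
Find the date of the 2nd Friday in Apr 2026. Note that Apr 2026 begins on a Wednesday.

Apr 10, 2026

Apr 2026 begins on a Wednesday, so the first Friday is Apr 3 (2 days later).
The 2nd Friday is 1 weeks later: 3 + 7 = 10.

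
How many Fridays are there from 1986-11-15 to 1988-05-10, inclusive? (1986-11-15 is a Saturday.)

1986-11-15 is a Saturday; the first Friday on or after it is 1986-11-21 (6 days later).
From 1986-11-21 to 1988-05-10: 40 + 365 + 131 = 536 days (rest of 1986, 1987, to 1988-05-10 in 1988).
536 ÷ 7 = 76 full weeks with remainder 4, so 76 more Fridays after the first → 77.

77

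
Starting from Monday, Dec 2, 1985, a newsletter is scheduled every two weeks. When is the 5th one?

Jan 27, 1986

The 5th occurrence is 4 intervals after the first: 4 × 14 = 56 days after Dec 2, 1985.
Dec has 31 days — 29 days to the end of Dec leaves 27.
27 days into Jan → Jan 27, 1986.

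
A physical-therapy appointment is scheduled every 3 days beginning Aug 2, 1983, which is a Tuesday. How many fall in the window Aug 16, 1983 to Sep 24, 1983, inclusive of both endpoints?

Occurrences land 3·i days after Aug 2, 1983 for i = 0, 1, 2, …
Aug 16, 1983 is 14 days after the start; 14 ÷ 3 = 4 remainder 2; since the remainder is 2, round up to i = 5. First occurrence in the window: #6 on Aug 17, 1983 (5×3 = 15 days in).
Sep 24, 1983 is 53 days after the start; 53 ÷ 3 = 17 remainder 2. Last occurrence in the window: #18 on Sep 22, 1983.
Occurrences #6 through #18: 13 in total.

13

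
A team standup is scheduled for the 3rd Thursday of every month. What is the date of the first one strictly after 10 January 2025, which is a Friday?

16 January 2025

January 2025 starts on a Wednesday; its first Thursday is the 2nd, so the 3rd Thursday is the 16th — 16 January 2025.
16 January 2025 is after 10 January 2025, so that is the next one.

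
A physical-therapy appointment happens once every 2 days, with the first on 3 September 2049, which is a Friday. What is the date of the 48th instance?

6 December 2049

The 48th occurrence is 47 intervals after the first: 47 × 2 = 94 days after 3 September 2049.
September has 30 days — 27 days to the end of September leaves 67.
October has 31 days (36 left).
November has 30 days (6 left).
6 days into December → 6 December 2049.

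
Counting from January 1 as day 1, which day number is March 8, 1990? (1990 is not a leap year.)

Days in months before March: 31 + 28 = 59.
Plus 8 days into March → day 67.

67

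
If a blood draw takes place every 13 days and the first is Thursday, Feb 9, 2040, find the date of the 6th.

Apr 14, 2040

The 6th occurrence is 5 intervals after the first: 5 × 13 = 65 days after Feb 9, 2040.
Feb has 29 days — 20 days to the end of Feb leaves 45.
Mar has 31 days (14 left).
14 days into Apr → Apr 14, 2040.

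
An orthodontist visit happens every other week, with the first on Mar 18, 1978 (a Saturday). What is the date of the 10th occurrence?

The 10th occurrence is 9 intervals after the first: 9 × 14 = 126 days after Mar 18, 1978.
Mar has 31 days — 13 days to the end of Mar leaves 113.
Apr has 30 days (83 left).
May has 31 days (52 left).
Jun has 30 days (22 left).
22 days into Jul → Jul 22, 1978.

Jul 22, 1978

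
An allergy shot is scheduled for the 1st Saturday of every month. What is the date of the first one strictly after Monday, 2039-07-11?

July 2039 starts on a Friday, so its 1st Saturday is 2039-07-02 (1 day in).
That is not after 2039-07-11, so look at August 2039.
August 2039 starts on a Monday, so its 1st Saturday is 2039-08-06 (5 days in).

2039-08-06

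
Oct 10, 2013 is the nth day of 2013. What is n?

Days in months before Oct: 31 + 28 + 31 + 30 + 31 + 30 + 31 + 31 + 30 = 273.
Plus 10 days into Oct → day 283.

283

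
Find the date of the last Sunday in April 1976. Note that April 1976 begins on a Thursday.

April 25, 1976

April 1976 begins on a Thursday, so the first Sunday is April 4 (3 days later).
April 1976 has 30 days. Adding weeks: 4, 11, 18, 25 — the last one ≤ 30 is the 25th.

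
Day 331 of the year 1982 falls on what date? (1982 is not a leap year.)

January has 31 days (331 − 31 = 300 remain).
February has 28 days (300 − 28 = 272 remain).
March has 31 days (272 − 31 = 241 remain).
April has 30 days (241 − 30 = 211 remain).
May has 31 days (211 − 31 = 180 remain).
June has 30 days (180 − 30 = 150 remain).
July has 31 days (150 − 31 = 119 remain).
August has 31 days (119 − 31 = 88 remain).
September has 30 days (88 − 30 = 58 remain).
October has 31 days (58 − 31 = 27 remain).
27 into November → November 27.

27 November 1982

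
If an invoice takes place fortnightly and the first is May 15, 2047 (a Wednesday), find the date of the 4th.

The 4th occurrence is 3 intervals after the first: 3 × 14 = 42 days after May 15, 2047.
May has 31 days — 16 days to the end of May leaves 26.
26 days into Jun → Jun 26, 2047.

Jun 26, 2047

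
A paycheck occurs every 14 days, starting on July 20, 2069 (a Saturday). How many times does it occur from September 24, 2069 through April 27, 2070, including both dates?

16

Occurrences land 14·i days after July 20, 2069 for i = 0, 1, 2, …
September 24, 2069 is 66 days after the start; 66 ÷ 14 = 4 remainder 10; since the remainder is 10, round up to i = 5. First occurrence in the window: #6 on September 28, 2069 (5×14 = 70 days in).
April 27, 2070 is 281 days after the start; 281 ÷ 14 = 20 remainder 1. Last occurrence in the window: #21 on April 26, 2070.
Occurrences #6 through #21: 16 in total.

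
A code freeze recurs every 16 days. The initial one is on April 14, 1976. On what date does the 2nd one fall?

April 30, 1976

The 2nd occurrence is 1 interval after the first: 1 × 16 = 16 days after April 14, 1976.
16 days later is April 30, 1976.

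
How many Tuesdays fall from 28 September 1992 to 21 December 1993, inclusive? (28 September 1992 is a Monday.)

28 September 1992 is a Monday; the first Tuesday on or after it is 29 September 1992 (1 day later).
From 29 September 1992 to 21 December 1993: 93 + 355 = 448 days (rest of 1992, to 21 December 1993 in 1993).
448 ÷ 7 = 64 full weeks with remainder 0, so 64 more Tuesdays after the first → 65.

65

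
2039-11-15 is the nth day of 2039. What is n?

319

Days in months before November: 31 + 28 + 31 + 30 + 31 + 30 + 31 + 31 + 30 + 31 = 304.
Plus 15 days into November → day 319.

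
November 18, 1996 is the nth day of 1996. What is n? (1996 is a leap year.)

323

Days in months before November: 31 + 29 + 31 + 30 + 31 + 30 + 31 + 31 + 30 + 31 = 305.
Plus 18 days into November → day 323.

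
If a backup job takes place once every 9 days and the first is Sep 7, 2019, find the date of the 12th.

The 12th occurrence is 11 intervals after the first: 11 × 9 = 99 days after Sep 7, 2019.
Sep has 30 days — 23 days to the end of Sep leaves 76.
Oct has 31 days (45 left).
Nov has 30 days (15 left).
15 days into Dec → Dec 15, 2019.

Dec 15, 2019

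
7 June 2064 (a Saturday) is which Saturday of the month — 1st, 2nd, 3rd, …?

Day 7 falls in week ⌈7/7⌉ of the month.
Days 1–7 hold the 1st Saturday, 8–14 the 2nd, 15–21 the 3rd, 22–28 the 4th, 29–31 the 5th.
7 is in the range for the 1st.

1st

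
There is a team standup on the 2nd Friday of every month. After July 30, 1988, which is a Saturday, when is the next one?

July 1988 starts on a Friday; its first Friday is the 1st, so the 2nd Friday is the 8th — July 8, 1988.
That is not after July 30, 1988, so look at August 1988.
August 1988 starts on a Monday; its first Friday is the 5th, so the 2nd Friday is the 12th — August 12, 1988.

August 12, 1988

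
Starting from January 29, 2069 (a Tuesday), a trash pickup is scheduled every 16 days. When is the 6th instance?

The 6th occurrence is 5 intervals after the first: 5 × 16 = 80 days after January 29, 2069.
January has 31 days — 2 days to the end of January leaves 78.
February has 28 days (50 left).
March has 31 days (19 left).
19 days into April → April 19, 2069.

April 19, 2069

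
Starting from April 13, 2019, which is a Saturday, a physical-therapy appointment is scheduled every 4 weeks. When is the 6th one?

August 31, 2019

The 6th occurrence is 5 intervals after the first: 5 × 28 = 140 days after April 13, 2019.
April has 30 days — 17 days to the end of April leaves 123.
May has 31 days (92 left).
June has 30 days (62 left).
July has 31 days (31 left).
31 days into August → August 31, 2019.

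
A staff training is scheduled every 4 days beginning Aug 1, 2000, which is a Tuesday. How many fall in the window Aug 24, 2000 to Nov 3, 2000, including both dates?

Occurrences land 4·i days after Aug 1, 2000 for i = 0, 1, 2, …
Aug 24, 2000 is 23 days after the start; 23 ÷ 4 = 5 remainder 3; since the remainder is 3, round up to i = 6. First occurrence in the window: #7 on Aug 25, 2000 (6×4 = 24 days in).
Nov 3, 2000 is 94 days after the start; 94 ÷ 4 = 23 remainder 2. Last occurrence in the window: #24 on Nov 1, 2000.
Occurrences #7 through #24: 18 in total.

18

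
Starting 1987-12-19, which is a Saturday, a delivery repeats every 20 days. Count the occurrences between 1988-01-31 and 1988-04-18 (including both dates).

Occurrences land 20·i days after 1987-12-19 for i = 0, 1, 2, …
1988-01-31 is 43 days after the start; 43 ÷ 20 = 2 remainder 3; since the remainder is 3, round up to i = 3. First occurrence in the window: #4 on 1988-02-17 (3×20 = 60 days in).
1988-04-18 is 121 days after the start; 121 ÷ 20 = 6 remainder 1. Last occurrence in the window: #7 on 1988-04-17.
Occurrences #4 through #7: 4 in total.

4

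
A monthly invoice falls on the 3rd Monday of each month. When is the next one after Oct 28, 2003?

Nov 17, 2003

Oct 2003 starts on a Wednesday; its first Monday is the 6th, so the 3rd Monday is the 20th — Oct 20, 2003.
That is not after Oct 28, 2003, so look at Nov 2003.
Nov 2003 starts on a Saturday; its first Monday is the 3rd, so the 3rd Monday is the 17th — Nov 17, 2003.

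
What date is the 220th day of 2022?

January has 31 days (220 − 31 = 189 remain).
February has 28 days (189 − 28 = 161 remain).
March has 31 days (161 − 31 = 130 remain).
April has 30 days (130 − 30 = 100 remain).
May has 31 days (100 − 31 = 69 remain).
June has 30 days (69 − 30 = 39 remain).
July has 31 days (39 − 31 = 8 remain).
8 into August → August 8.

August 8, 2022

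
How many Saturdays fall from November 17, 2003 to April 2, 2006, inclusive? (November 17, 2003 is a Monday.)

November 17, 2003 is a Monday; the first Saturday on or after it is November 22, 2003 (5 days later).
From November 22, 2003 to April 2, 2006: 39 + 366 + 365 + 92 = 862 days (rest of 2003, 2004, 2005, to April 2, 2006 in 2006).
862 ÷ 7 = 123 full weeks with remainder 1, so 123 more Saturdays after the first → 124.

124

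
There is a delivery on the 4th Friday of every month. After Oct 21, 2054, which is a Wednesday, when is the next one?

Oct 23, 2054

Oct 2054 starts on a Thursday; its first Friday is the 2nd, so the 4th Friday is the 23rd — Oct 23, 2054.
Oct 23, 2054 is after Oct 21, 2054, so that is the next one.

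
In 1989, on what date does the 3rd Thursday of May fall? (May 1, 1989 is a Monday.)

May 1989 begins on a Monday, so the first Thursday is May 4 (3 days later).
The 3rd Thursday is 2 weeks later: 4 + 14 = 18.

May 18, 1989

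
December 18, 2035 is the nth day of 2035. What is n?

352

Days in months before December: 31 + 28 + 31 + 30 + 31 + 30 + 31 + 31 + 30 + 31 + 30 = 334.
Plus 18 days into December → day 352.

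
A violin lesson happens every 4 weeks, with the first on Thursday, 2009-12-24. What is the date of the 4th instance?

The 4th occurrence is 3 intervals after the first: 3 × 28 = 84 days after 2009-12-24.
December has 31 days — 7 days to the end of December leaves 77.
January has 31 days (46 left).
February has 28 days (18 left).
18 days into March → 2010-03-18.

2010-03-18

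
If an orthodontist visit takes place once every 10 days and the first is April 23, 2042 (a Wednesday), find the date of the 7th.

The 7th occurrence is 6 intervals after the first: 6 × 10 = 60 days after April 23, 2042.
April has 30 days — 7 days to the end of April leaves 53.
May has 31 days (22 left).
22 days into June → June 22, 2042.

June 22, 2042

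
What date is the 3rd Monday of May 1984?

The first Monday of May 1984 is May 7.
The 3rd Monday is 2 weeks later: 7 + 14 = 21.

21 May 1984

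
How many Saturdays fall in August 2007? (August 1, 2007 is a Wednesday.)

4

August 1, 2007 is a Wednesday; the first Saturday on or after it is August 4, 2007 (3 days later).
From August 4, 2007 to August 31, 2007 is 31 − 4 = 27 days.
27 ÷ 7 = 3 full weeks with remainder 6, so 3 more Saturdays after the first → 4.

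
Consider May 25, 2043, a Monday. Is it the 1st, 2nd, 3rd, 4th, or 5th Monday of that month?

Day 25 falls in week ⌈25/7⌉ of the month.
Days 1–7 hold the 1st Monday, 8–14 the 2nd, 15–21 the 3rd, 22–28 the 4th, 29–31 the 5th.
25 is in the range for the 4th.

4th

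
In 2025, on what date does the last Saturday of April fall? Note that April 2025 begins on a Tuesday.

26 April 2025

April 2025 begins on a Tuesday, so the first Saturday is April 5 (4 days later).
April 2025 has 30 days. Adding weeks: 5, 12, 19, 26 — the last one ≤ 30 is the 26th.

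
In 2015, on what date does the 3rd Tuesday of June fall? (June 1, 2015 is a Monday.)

June 2015 begins on a Monday, so the first Tuesday is June 2 (1 day later).
The 3rd Tuesday is 2 weeks later: 2 + 14 = 16.

2015-06-16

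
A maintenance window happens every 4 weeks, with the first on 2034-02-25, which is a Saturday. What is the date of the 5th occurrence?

2034-06-17

The 5th occurrence is 4 intervals after the first: 4 × 28 = 112 days after 2034-02-25.
February has 28 days — 3 days to the end of February leaves 109.
March has 31 days (78 left).
April has 30 days (48 left).
May has 31 days (17 left).
17 days into June → 2034-06-17.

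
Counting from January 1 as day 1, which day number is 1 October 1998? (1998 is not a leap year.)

Days in months before October: 31 + 28 + 31 + 30 + 31 + 30 + 31 + 31 + 30 = 273.
Plus 1 day into October → day 274.

274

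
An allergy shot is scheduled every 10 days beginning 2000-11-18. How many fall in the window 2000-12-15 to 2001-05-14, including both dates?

Occurrences land 10·i days after 2000-11-18 for i = 0, 1, 2, …
2000-12-15 is 27 days after the start; 27 ÷ 10 = 2 remainder 7; since the remainder is 7, round up to i = 3. First occurrence in the window: #4 on 2000-12-18 (3×10 = 30 days in).
2001-05-14 is 177 days after the start; 177 ÷ 10 = 17 remainder 7. Last occurrence in the window: #18 on 2001-05-07.
Occurrences #4 through #18: 15 in total.

15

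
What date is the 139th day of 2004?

May 18, 2004

January has 31 days (139 − 31 = 108 remain).
February has 29 days (108 − 29 = 79 remain).
March has 31 days (79 − 31 = 48 remain).
April has 30 days (48 − 30 = 18 remain).
18 into May → May 18.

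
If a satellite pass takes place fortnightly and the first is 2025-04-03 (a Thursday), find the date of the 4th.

The 4th occurrence is 3 intervals after the first: 3 × 14 = 42 days after 2025-04-03.
April has 30 days — 27 days to the end of April leaves 15.
15 days into May → 2025-05-15.

2025-05-15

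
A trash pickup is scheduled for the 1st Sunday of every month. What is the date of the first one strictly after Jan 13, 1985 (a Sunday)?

Feb 3, 1985

Jan 1985 starts on a Tuesday, so its 1st Sunday is Jan 6, 1985 (5 days in).
That is not after Jan 13, 1985, so look at Feb 1985.
Feb 1985 starts on a Friday, so its 1st Sunday is Feb 3, 1985 (2 days in).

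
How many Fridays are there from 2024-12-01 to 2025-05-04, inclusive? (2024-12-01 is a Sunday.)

22

2024-12-01 is a Sunday; the first Friday on or after it is 2024-12-06 (5 days later).
From 2024-12-06 to 2025-05-04: 25 + 31 + 28 + 31 + 30 + 4 = 149 days (rest of December, January, February, March, April, May).
149 ÷ 7 = 21 full weeks with remainder 2, so 21 more Fridays after the first → 22.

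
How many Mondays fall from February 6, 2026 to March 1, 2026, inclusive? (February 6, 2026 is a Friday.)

February 6, 2026 is a Friday; the first Monday on or after it is February 9, 2026 (3 days later).
From February 9, 2026 to March 1, 2026: 19 + 1 = 20 days (rest of February, March).
20 ÷ 7 = 2 full weeks with remainder 6, so 2 more Mondays after the first → 3.

3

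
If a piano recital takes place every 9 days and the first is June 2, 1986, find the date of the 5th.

July 8, 1986

The 5th occurrence is 4 intervals after the first: 4 × 9 = 36 days after June 2, 1986.
June has 30 days — 28 days to the end of June leaves 8.
8 days into July → July 8, 1986.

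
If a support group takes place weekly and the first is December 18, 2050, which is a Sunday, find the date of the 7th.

The 7th occurrence is 6 intervals after the first: 6 × 7 = 42 days after December 18, 2050.
December has 31 days — 13 days to the end of December leaves 29.
29 days into January → January 29, 2051.

January 29, 2051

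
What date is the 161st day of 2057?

10 June 2057

January has 31 days (161 − 31 = 130 remain).
February has 28 days (130 − 28 = 102 remain).
March has 31 days (102 − 31 = 71 remain).
April has 30 days (71 − 30 = 41 remain).
May has 31 days (41 − 31 = 10 remain).
10 into June → June 10.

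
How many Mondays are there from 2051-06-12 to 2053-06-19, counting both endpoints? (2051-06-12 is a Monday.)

106

2051-06-12 is a Monday; the first Monday on or after it is 2051-06-12.
From 2051-06-12 to 2053-06-19: 202 + 366 + 170 = 738 days (rest of 2051, 2052, to 2053-06-19 in 2053).
738 ÷ 7 = 105 full weeks with remainder 3, so 105 more Mondays after the first → 106.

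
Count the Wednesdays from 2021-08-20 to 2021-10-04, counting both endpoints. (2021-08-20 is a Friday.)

6

2021-08-20 is a Friday; the first Wednesday on or after it is 2021-08-25 (5 days later).
From 2021-08-25 to 2021-10-04: 6 + 30 + 4 = 40 days (rest of August, September, October).
40 ÷ 7 = 5 full weeks with remainder 5, so 5 more Wednesdays after the first → 6.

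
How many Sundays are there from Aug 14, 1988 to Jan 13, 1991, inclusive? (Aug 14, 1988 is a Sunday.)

Aug 14, 1988 is a Sunday; the first Sunday on or after it is Aug 14, 1988.
From Aug 14, 1988 to Jan 13, 1991: 139 + 365 + 365 + 13 = 882 days (rest of 1988, 1989, 1990, to Jan 13, 1991 in 1991).
882 ÷ 7 = 126 full weeks with remainder 0, so 126 more Sundays after the first → 127.

127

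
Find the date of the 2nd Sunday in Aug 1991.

Aug 11, 1991

The first Sunday of Aug 1991 is Aug 4.
The 2nd Sunday is 1 weeks later: 4 + 7 = 11.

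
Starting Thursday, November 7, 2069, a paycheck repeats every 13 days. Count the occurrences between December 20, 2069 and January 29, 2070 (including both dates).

Occurrences land 13·i days after November 7, 2069 for i = 0, 1, 2, …
December 20, 2069 is 43 days after the start; 43 ÷ 13 = 3 remainder 4; since the remainder is 4, round up to i = 4. First occurrence in the window: #5 on December 29, 2069 (4×13 = 52 days in).
January 29, 2070 is 83 days after the start; 83 ÷ 13 = 6 remainder 5. Last occurrence in the window: #7 on January 24, 2070.
Occurrences #5 through #7: 3 in total.

3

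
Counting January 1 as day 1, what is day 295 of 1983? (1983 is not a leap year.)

January has 31 days (295 − 31 = 264 remain).
February has 28 days (264 − 28 = 236 remain).
March has 31 days (236 − 31 = 205 remain).
April has 30 days (205 − 30 = 175 remain).
May has 31 days (175 − 31 = 144 remain).
June has 30 days (144 − 30 = 114 remain).
July has 31 days (114 − 31 = 83 remain).
August has 31 days (83 − 31 = 52 remain).
September has 30 days (52 − 30 = 22 remain).
22 into October → October 22.

October 22, 1983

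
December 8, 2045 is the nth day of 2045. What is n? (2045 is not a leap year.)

Days in months before December: 31 + 28 + 31 + 30 + 31 + 30 + 31 + 31 + 30 + 31 + 30 = 334.
Plus 8 days into December → day 342.

342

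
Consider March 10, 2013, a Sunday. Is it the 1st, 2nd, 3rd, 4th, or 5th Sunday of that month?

2nd

Day 10 falls in week ⌈10/7⌉ of the month.
Days 1–7 hold the 1st Sunday, 8–14 the 2nd, 15–21 the 3rd, 22–28 the 4th, 29–31 the 5th.
10 is in the range for the 2nd.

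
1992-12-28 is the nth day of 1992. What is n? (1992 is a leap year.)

Days in months before December: 31 + 29 + 31 + 30 + 31 + 30 + 31 + 31 + 30 + 31 + 30 = 335.
Plus 28 days into December → day 363.

363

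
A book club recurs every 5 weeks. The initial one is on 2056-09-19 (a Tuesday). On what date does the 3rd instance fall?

The 3rd occurrence is 2 intervals after the first: 2 × 35 = 70 days after 2056-09-19.
September has 30 days — 11 days to the end of September leaves 59.
October has 31 days (28 left).
28 days into November → 2056-11-28.

2056-11-28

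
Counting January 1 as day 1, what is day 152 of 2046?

January has 31 days (152 − 31 = 121 remain).
February has 28 days (121 − 28 = 93 remain).
March has 31 days (93 − 31 = 62 remain).
April has 30 days (62 − 30 = 32 remain).
May has 31 days (32 − 31 = 1 remain).
1 into June → June 1.

1 June 2046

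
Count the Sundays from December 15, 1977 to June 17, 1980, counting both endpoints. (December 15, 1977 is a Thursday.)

December 15, 1977 is a Thursday; the first Sunday on or after it is December 18, 1977 (3 days later).
From December 18, 1977 to June 17, 1980: 13 + 365 + 365 + 169 = 912 days (rest of 1977, 1978, 1979, to June 17, 1980 in 1980).
912 ÷ 7 = 130 full weeks with remainder 2, so 130 more Sundays after the first → 131.

131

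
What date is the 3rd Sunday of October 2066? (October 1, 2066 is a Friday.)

October 17, 2066

October 2066 begins on a Friday, so the first Sunday is October 3 (2 days later).
The 3rd Sunday is 2 weeks later: 3 + 14 = 17.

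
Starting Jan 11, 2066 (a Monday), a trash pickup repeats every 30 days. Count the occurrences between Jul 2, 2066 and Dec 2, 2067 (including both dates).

18

Occurrences land 30·i days after Jan 11, 2066 for i = 0, 1, 2, …
Jul 2, 2066 is 172 days after the start; 172 ÷ 30 = 5 remainder 22; since the remainder is 22, round up to i = 6. First occurrence in the window: #7 on Jul 10, 2066 (6×30 = 180 days in).
Dec 2, 2067 is 690 days after the start; 690 ÷ 30 = 23 remainder 0. Last occurrence in the window: #24 on Dec 2, 2067.
Occurrences #7 through #24: 18 in total.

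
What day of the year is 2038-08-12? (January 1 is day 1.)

224

Days in months before August: 31 + 28 + 31 + 30 + 31 + 30 + 31 = 212.
Plus 12 days into August → day 224.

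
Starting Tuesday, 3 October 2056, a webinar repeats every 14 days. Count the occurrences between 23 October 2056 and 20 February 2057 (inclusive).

9

Occurrences land 14·i days after 3 October 2056 for i = 0, 1, 2, …
23 October 2056 is 20 days after the start; 20 ÷ 14 = 1 remainder 6; since the remainder is 6, round up to i = 2. First occurrence in the window: #3 on 31 October 2056 (2×14 = 28 days in).
20 February 2057 is 140 days after the start; 140 ÷ 14 = 10 remainder 0. Last occurrence in the window: #11 on 20 February 2057.
Occurrences #3 through #11: 9 in total.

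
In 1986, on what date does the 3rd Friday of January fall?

January 1986 begins on a Wednesday, so the first Friday is January 3 (2 days later).
The 3rd Friday is 2 weeks later: 3 + 14 = 17.

1986-01-17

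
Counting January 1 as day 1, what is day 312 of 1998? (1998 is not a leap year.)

January has 31 days (312 − 31 = 281 remain).
February has 28 days (281 − 28 = 253 remain).
March has 31 days (253 − 31 = 222 remain).
April has 30 days (222 − 30 = 192 remain).
May has 31 days (192 − 31 = 161 remain).
June has 30 days (161 − 30 = 131 remain).
July has 31 days (131 − 31 = 100 remain).
August has 31 days (100 − 31 = 69 remain).
September has 30 days (69 − 30 = 39 remain).
October has 31 days (39 − 31 = 8 remain).
8 into November → November 8.

8 November 1998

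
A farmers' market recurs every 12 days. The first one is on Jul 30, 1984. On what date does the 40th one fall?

The 40th occurrence is 39 intervals after the first: 39 × 12 = 468 days after Jul 30, 1984.
Jul has 31 days — 1 day to the end of Jul leaves 467.
From end of Jul to end of 1984 is 153 days (314 left).
Jan has 31 days (283 left).
Feb has 28 days (255 left).
Mar has 31 days (224 left).
Apr has 30 days (194 left).
May has 31 days (163 left).
Jun has 30 days (133 left).
Jul has 31 days (102 left).
Aug has 31 days (71 left).
Sep has 30 days (41 left).
Oct has 31 days (10 left).
10 days into Nov → Nov 10, 1985.

Nov 10, 1985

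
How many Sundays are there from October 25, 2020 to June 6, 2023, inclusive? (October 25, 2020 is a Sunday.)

October 25, 2020 is a Sunday; the first Sunday on or after it is October 25, 2020.
From October 25, 2020 to June 6, 2023: 67 + 365 + 365 + 157 = 954 days (rest of 2020, 2021, 2022, to June 6, 2023 in 2023).
954 ÷ 7 = 136 full weeks with remainder 2, so 136 more Sundays after the first → 137.

137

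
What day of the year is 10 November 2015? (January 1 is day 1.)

314

Days in months before November: 31 + 28 + 31 + 30 + 31 + 30 + 31 + 31 + 30 + 31 = 304.
Plus 10 days into November → day 314.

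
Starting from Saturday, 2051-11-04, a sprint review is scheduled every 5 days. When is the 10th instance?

2051-12-19

The 10th occurrence is 9 intervals after the first: 9 × 5 = 45 days after 2051-11-04.
November has 30 days — 26 days to the end of November leaves 19.
19 days into December → 2051-12-19.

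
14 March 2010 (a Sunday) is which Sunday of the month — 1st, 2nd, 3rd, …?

Day 14 falls in week ⌈14/7⌉ of the month.
Days 1–7 hold the 1st Sunday, 8–14 the 2nd, 15–21 the 3rd, 22–28 the 4th, 29–31 the 5th.
14 is in the range for the 2nd.

2nd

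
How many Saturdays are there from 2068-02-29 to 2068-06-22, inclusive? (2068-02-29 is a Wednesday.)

16

2068-02-29 is a Wednesday; the first Saturday on or after it is 2068-03-03 (3 days later).
From 2068-03-03 to 2068-06-22: 28 + 30 + 31 + 22 = 111 days (rest of March, April, May, June).
111 ÷ 7 = 15 full weeks with remainder 6, so 15 more Saturdays after the first → 16.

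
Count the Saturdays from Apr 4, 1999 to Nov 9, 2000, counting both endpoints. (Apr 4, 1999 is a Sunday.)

Apr 4, 1999 is a Sunday; the first Saturday on or after it is Apr 10, 1999 (6 days later).
From Apr 10, 1999 to Nov 9, 2000: 265 + 314 = 579 days (rest of 1999, to Nov 9, 2000 in 2000).
579 ÷ 7 = 82 full weeks with remainder 5, so 82 more Saturdays after the first → 83.

83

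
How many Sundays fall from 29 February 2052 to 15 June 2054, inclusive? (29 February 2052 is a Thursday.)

120

29 February 2052 is a Thursday; the first Sunday on or after it is 3 March 2052 (3 days later).
From 3 March 2052 to 15 June 2054: 303 + 365 + 166 = 834 days (rest of 2052, 2053, to 15 June 2054 in 2054).
834 ÷ 7 = 119 full weeks with remainder 1, so 119 more Sundays after the first → 120.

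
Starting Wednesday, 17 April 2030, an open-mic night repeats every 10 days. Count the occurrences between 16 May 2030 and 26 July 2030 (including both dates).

8

Occurrences land 10·i days after 17 April 2030 for i = 0, 1, 2, …
16 May 2030 is 29 days after the start; 29 ÷ 10 = 2 remainder 9; since the remainder is 9, round up to i = 3. First occurrence in the window: #4 on 17 May 2030 (3×10 = 30 days in).
26 July 2030 is 100 days after the start; 100 ÷ 10 = 10 remainder 0. Last occurrence in the window: #11 on 26 July 2030.
Occurrences #4 through #11: 8 in total.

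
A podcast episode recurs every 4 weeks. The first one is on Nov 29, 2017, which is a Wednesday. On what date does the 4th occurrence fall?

The 4th occurrence is 3 intervals after the first: 3 × 28 = 84 days after Nov 29, 2017.
Nov has 30 days — 1 day to the end of Nov leaves 83.
Dec has 31 days (52 left).
Jan has 31 days (21 left).
21 days into Feb → Feb 21, 2018.

Feb 21, 2018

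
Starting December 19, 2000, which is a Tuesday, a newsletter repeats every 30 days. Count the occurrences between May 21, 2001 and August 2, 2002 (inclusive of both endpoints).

Occurrences land 30·i days after December 19, 2000 for i = 0, 1, 2, …
May 21, 2001 is 153 days after the start; 153 ÷ 30 = 5 remainder 3; since the remainder is 3, round up to i = 6. First occurrence in the window: #7 on June 17, 2001 (6×30 = 180 days in).
August 2, 2002 is 591 days after the start; 591 ÷ 30 = 19 remainder 21. Last occurrence in the window: #20 on July 12, 2002.
Occurrences #7 through #20: 14 in total.

14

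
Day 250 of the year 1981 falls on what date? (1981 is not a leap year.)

Jan has 31 days (250 − 31 = 219 remain).
Feb has 28 days (219 − 28 = 191 remain).
Mar has 31 days (191 − 31 = 160 remain).
Apr has 30 days (160 − 30 = 130 remain).
May has 31 days (130 − 31 = 99 remain).
Jun has 30 days (99 − 30 = 69 remain).
Jul has 31 days (69 − 31 = 38 remain).
Aug has 31 days (38 − 31 = 7 remain).
7 into Sep → Sep 7.

Sep 7, 1981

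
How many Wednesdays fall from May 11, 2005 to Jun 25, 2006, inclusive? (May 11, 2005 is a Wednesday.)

May 11, 2005 is a Wednesday; the first Wednesday on or after it is May 11, 2005.
From May 11, 2005 to Jun 25, 2006: 234 + 176 = 410 days (rest of 2005, to Jun 25, 2006 in 2006).
410 ÷ 7 = 58 full weeks with remainder 4, so 58 more Wednesdays after the first → 59.

59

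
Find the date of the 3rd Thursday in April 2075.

April 2075 begins on a Monday, so the first Thursday is April 4 (3 days later).
The 3rd Thursday is 2 weeks later: 4 + 14 = 18.

2075-04-18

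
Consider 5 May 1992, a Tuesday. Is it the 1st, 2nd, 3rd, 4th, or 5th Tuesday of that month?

1st

Day 5 falls in week ⌈5/7⌉ of the month.
Days 1–7 hold the 1st Tuesday, 8–14 the 2nd, 15–21 the 3rd, 22–28 the 4th, 29–31 the 5th.
5 is in the range for the 1st.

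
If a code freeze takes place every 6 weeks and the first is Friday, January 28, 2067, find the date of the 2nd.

March 11, 2067

The 2nd occurrence is 1 interval after the first: 1 × 42 = 42 days after January 28, 2067.
January has 31 days — 3 days to the end of January leaves 39.
February has 28 days (11 left).
11 days into March → March 11, 2067.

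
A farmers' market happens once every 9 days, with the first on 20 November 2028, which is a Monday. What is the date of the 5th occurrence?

The 5th occurrence is 4 intervals after the first: 4 × 9 = 36 days after 20 November 2028.
November has 30 days — 10 days to the end of November leaves 26.
26 days into December → 26 December 2028.

26 December 2028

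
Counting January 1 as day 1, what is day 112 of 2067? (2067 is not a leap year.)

April 22, 2067

January has 31 days (112 − 31 = 81 remain).
February has 28 days (81 − 28 = 53 remain).
March has 31 days (53 − 31 = 22 remain).
22 into April → April 22.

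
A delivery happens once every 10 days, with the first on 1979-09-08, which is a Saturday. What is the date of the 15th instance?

The 15th occurrence is 14 intervals after the first: 14 × 10 = 140 days after 1979-09-08.
September has 30 days — 22 days to the end of September leaves 118.
October has 31 days (87 left).
November has 30 days (57 left).
December has 31 days (26 left).
26 days into January → 1980-01-26.

1980-01-26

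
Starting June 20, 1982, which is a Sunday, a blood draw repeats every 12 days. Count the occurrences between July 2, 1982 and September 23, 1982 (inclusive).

Occurrences land 12·i days after June 20, 1982 for i = 0, 1, 2, …
July 2, 1982 is 12 days after the start; 12 ÷ 12 = 1 remainder 0. First occurrence in the window: #2 on July 2, 1982 (1×12 = 12 days in).
September 23, 1982 is 95 days after the start; 95 ÷ 12 = 7 remainder 11. Last occurrence in the window: #8 on September 12, 1982.
Occurrences #2 through #8: 7 in total.

7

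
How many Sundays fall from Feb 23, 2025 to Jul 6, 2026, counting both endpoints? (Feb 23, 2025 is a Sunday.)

Feb 23, 2025 is a Sunday; the first Sunday on or after it is Feb 23, 2025.
From Feb 23, 2025 to Jul 6, 2026: 311 + 187 = 498 days (rest of 2025, to Jul 6, 2026 in 2026).
498 ÷ 7 = 71 full weeks with remainder 1, so 71 more Sundays after the first → 72.

72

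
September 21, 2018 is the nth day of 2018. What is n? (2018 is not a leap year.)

264

Days in months before September: 31 + 28 + 31 + 30 + 31 + 30 + 31 + 31 = 243.
Plus 21 days into September → day 264.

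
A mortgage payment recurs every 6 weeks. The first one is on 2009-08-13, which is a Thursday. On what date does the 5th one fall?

The 5th occurrence is 4 intervals after the first: 4 × 42 = 168 days after 2009-08-13.
August has 31 days — 18 days to the end of August leaves 150.
September has 30 days (120 left).
October has 31 days (89 left).
November has 30 days (59 left).
December has 31 days (28 left).
28 days into January → 2010-01-28.

2010-01-28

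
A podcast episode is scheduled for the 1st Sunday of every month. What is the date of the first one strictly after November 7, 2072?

December 4, 2072

November 2072 starts on a Tuesday, so its 1st Sunday is November 6, 2072 (5 days in).
That is not after November 7, 2072, so look at December 2072.
December 2072 starts on a Thursday, so its 1st Sunday is December 4, 2072 (3 days in).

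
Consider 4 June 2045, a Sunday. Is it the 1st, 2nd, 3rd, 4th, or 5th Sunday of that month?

Day 4 falls in week ⌈4/7⌉ of the month.
Days 1–7 hold the 1st Sunday, 8–14 the 2nd, 15–21 the 3rd, 22–28 the 4th, 29–31 the 5th.
4 is in the range for the 1st.

1st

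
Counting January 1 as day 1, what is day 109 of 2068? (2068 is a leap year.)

2068-04-18

January has 31 days (109 − 31 = 78 remain).
February has 29 days (78 − 29 = 49 remain).
March has 31 days (49 − 31 = 18 remain).
18 into April → April 18.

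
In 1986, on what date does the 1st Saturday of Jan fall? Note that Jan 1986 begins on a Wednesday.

Jan 4, 1986

Jan 1986 begins on a Wednesday, so the first Saturday is Jan 4 (3 days later).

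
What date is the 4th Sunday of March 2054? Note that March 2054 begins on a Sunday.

March 2054 begins on a Sunday, so the first Sunday is March 1.
The 4th Sunday is 3 weeks later: 1 + 21 = 22.

March 22, 2054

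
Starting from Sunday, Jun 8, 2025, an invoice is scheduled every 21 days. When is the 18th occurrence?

May 31, 2026

The 18th occurrence is 17 intervals after the first: 17 × 21 = 357 days after Jun 8, 2025.
Jun has 30 days — 22 days to the end of Jun leaves 335.
Jul has 31 days (304 left).
Aug has 31 days (273 left).
Sep has 30 days (243 left).
Oct has 31 days (212 left).
Nov has 30 days (182 left).
Dec has 31 days (151 left).
Jan has 31 days (120 left).
Feb has 28 days (92 left).
Mar has 31 days (61 left).
Apr has 30 days (31 left).
31 days into May → May 31, 2026.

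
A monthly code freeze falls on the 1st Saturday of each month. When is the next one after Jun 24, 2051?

Jul 1, 2051

Jun 2051 starts on a Thursday, so its 1st Saturday is Jun 3, 2051 (2 days in).
That is not after Jun 24, 2051, so look at Jul 2051.
Jul 2051 starts on a Saturday, so its 1st Saturday is Jul 1, 2051.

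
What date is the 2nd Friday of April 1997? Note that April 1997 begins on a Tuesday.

April 1997 begins on a Tuesday, so the first Friday is April 4 (3 days later).
The 2nd Friday is 1 weeks later: 4 + 7 = 11.

April 11, 1997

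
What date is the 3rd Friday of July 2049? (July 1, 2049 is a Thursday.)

July 2049 begins on a Thursday, so the first Friday is July 2 (1 day later).
The 3rd Friday is 2 weeks later: 2 + 14 = 16.

July 16, 2049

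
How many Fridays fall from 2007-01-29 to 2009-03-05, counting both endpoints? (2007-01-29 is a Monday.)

109

2007-01-29 is a Monday; the first Friday on or after it is 2007-02-02 (4 days later).
From 2007-02-02 to 2009-03-05: 332 + 366 + 64 = 762 days (rest of 2007, 2008, to 2009-03-05 in 2009).
762 ÷ 7 = 108 full weeks with remainder 6, so 108 more Fridays after the first → 109.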